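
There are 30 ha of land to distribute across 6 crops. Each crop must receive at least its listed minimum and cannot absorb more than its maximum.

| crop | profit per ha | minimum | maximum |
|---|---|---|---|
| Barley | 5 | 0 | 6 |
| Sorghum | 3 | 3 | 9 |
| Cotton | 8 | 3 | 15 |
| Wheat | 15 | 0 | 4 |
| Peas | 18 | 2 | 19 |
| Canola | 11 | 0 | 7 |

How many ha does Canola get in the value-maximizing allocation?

Meeting every minimum uses 0+3+3+0+2+0 = 8 ha, leaving 22.
Order the crops by profit per ha: Peas 18 > Wheat 15 > Canola 11 > Cotton 8 > Barley 5 > Sorghum 3.
Peas takes 17 more to reach its cap of 19 ; 5 left.
Wheat takes 4 more to reach its cap of 4 ; 1 left.
Canola has room for 7 more but only 1 remain, so it gets 1.

1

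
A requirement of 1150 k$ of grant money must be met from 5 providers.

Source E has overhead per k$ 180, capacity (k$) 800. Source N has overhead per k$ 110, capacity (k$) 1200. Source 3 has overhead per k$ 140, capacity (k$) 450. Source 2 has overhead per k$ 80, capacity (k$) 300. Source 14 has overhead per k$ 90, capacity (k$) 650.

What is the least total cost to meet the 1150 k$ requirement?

104500

Fill from the cheapest provider first.
Source 2 (80): use full 300 — 850 k$ to go.
Take 650 from Source 14 at 90 — need 200 more.
Take 200 from Source N at 110 to finish.
Source 3, Source E: unused.
Cost = 300×80 + 650×90 + 200×110 = 104500.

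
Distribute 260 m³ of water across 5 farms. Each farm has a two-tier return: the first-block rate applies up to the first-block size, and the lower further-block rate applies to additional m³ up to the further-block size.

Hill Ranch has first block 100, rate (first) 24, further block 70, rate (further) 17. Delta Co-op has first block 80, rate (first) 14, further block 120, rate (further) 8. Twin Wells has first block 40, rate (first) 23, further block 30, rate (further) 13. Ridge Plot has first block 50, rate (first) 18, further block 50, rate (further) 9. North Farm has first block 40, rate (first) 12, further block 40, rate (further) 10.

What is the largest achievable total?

5410

Rank every tier by rate: Hill Ranch/tier1 24 > Twin Wells/tier1 23 > Ridge Plot/tier1 18 > Hill Ranch/tier2 17 > Delta Co-op/tier1 14 > Twin Wells/tier2 13 > North Farm/tier1 12 > North Farm/tier2 10 > Ridge Plot/tier2 9 > Delta Co-op/tier2 8.
Fill Hill Ranch tier1 block (100 at 24) → 160 left.
Fill Twin Wells tier1 block (40 at 23) → 120 left.
Ridge Plot/tier1 (18): +50 → 70 left.
Fill Hill Ranch tier2 block (70 at 17) → 0 left.
Total = 24×100 + 23×40 + 18×50 + 17×70 = 5410.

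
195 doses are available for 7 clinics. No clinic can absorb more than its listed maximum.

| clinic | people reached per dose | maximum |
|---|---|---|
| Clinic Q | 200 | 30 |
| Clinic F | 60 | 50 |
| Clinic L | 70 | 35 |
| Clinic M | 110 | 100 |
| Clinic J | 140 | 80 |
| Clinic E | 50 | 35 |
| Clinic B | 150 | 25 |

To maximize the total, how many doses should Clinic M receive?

60

Order the clinics by people reached per dose: Clinic Q 200 > Clinic B 150 > Clinic J 140 > Clinic M 110 > Clinic L 70 > Clinic F 60 > Clinic E 50.
Clinic Q: +30 to 30 (cap) — 165 left.
Clinic B takes 25 to reach its cap of 25 — 140 left.
Give Clinic J 80 to hit its cap of 80 — 60 left.
Clinic M: +60 (room for 100) → 60. Pool exhausted.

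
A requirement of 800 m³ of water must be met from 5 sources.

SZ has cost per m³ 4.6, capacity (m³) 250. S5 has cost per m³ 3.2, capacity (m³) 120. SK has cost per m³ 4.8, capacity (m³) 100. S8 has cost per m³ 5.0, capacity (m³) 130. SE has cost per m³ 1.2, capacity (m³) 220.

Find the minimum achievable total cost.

Fill from the cheapest source first.
SE (1.2): use full 220 → 580 m³ to go.
S5 (3.2): use full 120 → 460 m³ to go.
SZ (4.6): use full 250 → 210 m³ to go.
SK (4.8): use full 100 → 110 m³ to go.
S8 (5.0): take the remaining 110 → done.
Cost = 220×1.2 + 120×3.2 + 250×4.6 + 100×4.8 + 110×5.0 = 2828.

2828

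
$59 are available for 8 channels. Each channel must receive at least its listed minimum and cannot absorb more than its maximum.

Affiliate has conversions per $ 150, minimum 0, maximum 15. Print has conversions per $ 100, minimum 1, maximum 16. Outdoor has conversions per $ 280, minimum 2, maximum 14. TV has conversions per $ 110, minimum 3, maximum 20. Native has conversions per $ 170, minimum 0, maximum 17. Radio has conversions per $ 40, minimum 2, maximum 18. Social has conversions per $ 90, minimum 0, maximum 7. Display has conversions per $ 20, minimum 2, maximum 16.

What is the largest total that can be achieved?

10160

Meeting every minimum uses 0+1+2+3+0+2+0+2 = 10 $, leaving 49.
Highest conversions per $ first: Outdoor 280 > Native 170 > Affiliate 150 > TV 110 > Print 100 > Social 90 > Radio 40 > Display 20.
Outdoor: +12 to 14 (cap) → 37 left.
Native: +17 to 17 (cap) → 20 left.
Affiliate: +15 to 15 (cap) → 5 left.
TV has room for 17 more but only 5 remain, so it gets 8.
Total = 150×15 + 100×1 + 280×14 + 110×8 + 170×17 + 40×2 + 20×2 = 10160.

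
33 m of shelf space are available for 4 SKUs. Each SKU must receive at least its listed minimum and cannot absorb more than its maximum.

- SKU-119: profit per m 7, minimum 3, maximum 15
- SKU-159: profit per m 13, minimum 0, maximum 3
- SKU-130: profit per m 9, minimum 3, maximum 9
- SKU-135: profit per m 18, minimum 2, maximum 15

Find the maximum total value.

Meeting every minimum uses 3+0+3+2 = 8 m, leaving 25.
Rank by profit per m: SKU-135 18 > SKU-159 13 > SKU-130 9 > SKU-119 7.
Give SKU-135 13 more to hit its cap of 15 ; 12 left.
SKU-159 takes 3 more to reach its cap of 3 ; 9 left.
Give SKU-130 6 more to hit its cap of 9 ; 3 left.
SKU-119 has room for 12 more but only 3 remain, so it gets 6.
Total = 7×6 + 13×3 + 9×9 + 18×15 = 432.

432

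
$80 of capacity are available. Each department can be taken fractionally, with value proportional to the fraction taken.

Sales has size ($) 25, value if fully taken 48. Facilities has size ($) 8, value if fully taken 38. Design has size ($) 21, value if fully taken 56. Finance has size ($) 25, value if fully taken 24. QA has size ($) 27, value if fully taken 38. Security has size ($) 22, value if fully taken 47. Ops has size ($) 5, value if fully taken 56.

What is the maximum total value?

Rank by value-to-size ratio: Ops 56/5≈11.2, Facilities 38/8≈4.75, Design 56/21≈2.67, Security 47/22≈2.14, Sales 48/25≈1.92, QA 38/27≈1.41, Finance 24/25≈0.96.
All 5 $ of Ops fit (value 56) ; 75 remain.
Take all of Facilities (8 $, value 38) ; 67 $ left.
Take all of Design (21 $, value 56) ; 46 $ left.
Security: take in full, 22 $ for value 47 ; 24 left.
Fill the last 24 $ with part of Sales: 24/25 of it earns 46.08.
Total value = 243.08.

243.08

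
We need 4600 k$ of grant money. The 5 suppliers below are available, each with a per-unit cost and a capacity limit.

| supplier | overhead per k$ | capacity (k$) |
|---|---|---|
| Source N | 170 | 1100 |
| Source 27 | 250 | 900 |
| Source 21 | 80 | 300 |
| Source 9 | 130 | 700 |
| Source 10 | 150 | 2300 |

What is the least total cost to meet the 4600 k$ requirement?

697000

Use suppliers in increasing cost order.
Source 21 (80): use full 300 → 4300 k$ to go.
Source 9 (130): use full 700 → 3600 k$ to go.
Take 2300 from Source 10 at 150 → need 1300 more.
Source N (170): use full 1100 → 200 k$ to go.
Source 27 (250): take the remaining 200 → done.
Cost = 300×80 + 700×130 + 2300×150 + 1100×170 + 200×250 = 697000.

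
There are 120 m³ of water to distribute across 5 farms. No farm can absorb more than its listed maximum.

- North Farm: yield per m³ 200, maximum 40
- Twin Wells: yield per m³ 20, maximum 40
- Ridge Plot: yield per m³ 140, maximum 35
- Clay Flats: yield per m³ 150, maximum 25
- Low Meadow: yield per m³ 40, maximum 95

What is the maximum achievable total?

Order the farms by yield per m³: North Farm 200 > Clay Flats 150 > Ridge Plot 140 > Low Meadow 40 > Twin Wells 20.
Give North Farm 40 to hit its cap of 40 ; 80 left.
Clay Flats: +25 to 25 (cap) ; 55 left.
Ridge Plot: +35 to 35 (cap) ; 20 left.
Low Meadow: +20 (room for 95) → 20. Pool exhausted.
Total = 200×40 + 140×35 + 150×25 + 40×20 = 17450.

17450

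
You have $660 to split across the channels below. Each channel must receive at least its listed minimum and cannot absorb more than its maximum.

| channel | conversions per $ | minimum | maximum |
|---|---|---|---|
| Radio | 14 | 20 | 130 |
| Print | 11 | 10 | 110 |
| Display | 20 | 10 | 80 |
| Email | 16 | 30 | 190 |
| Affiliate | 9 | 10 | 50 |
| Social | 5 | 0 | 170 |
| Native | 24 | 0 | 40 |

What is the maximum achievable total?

Meeting every minimum uses 20+10+10+30+10+0+0 = 80 $, leaving 580.
Order the channels by conversions per $: Native 24 > Display 20 > Email 16 > Radio 14 > Print 11 > Affiliate 9 > Social 5.
Native takes 40 more to reach its cap of 40 → 540 left.
Display takes 70 more to reach its cap of 80 → 470 left.
Email takes 160 more to reach its cap of 190 → 310 left.
Give Radio 110 more to hit its cap of 130 → 200 left.
Print takes 100 more to reach its cap of 110 → 100 left.
Give Affiliate 40 more to hit its cap of 50 → 60 left.
Social has room for 170 more but only 60 remain, so it gets 60.
Total = 14×130 + 11×110 + 20×80 + 16×190 + 9×50 + 5×60 + 24×40 = 9380.

9380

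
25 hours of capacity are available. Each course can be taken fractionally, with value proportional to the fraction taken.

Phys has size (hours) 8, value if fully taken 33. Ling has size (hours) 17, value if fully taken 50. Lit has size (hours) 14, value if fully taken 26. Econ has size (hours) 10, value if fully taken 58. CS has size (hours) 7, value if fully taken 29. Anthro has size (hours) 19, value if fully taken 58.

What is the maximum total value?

Sort by value density: Econ 58/10≈5.8, CS 29/7≈4.14, Phys 33/8≈4.12, Anthro 58/19≈3.05, Ling 50/17≈2.94, Lit 26/14≈1.86.
All 10 hours of Econ fit (value 58) ; 15 remain.
All 7 hours of CS fit (value 29) ; 8 remain.
All 8 hours of Phys fit (value 33) ; 0 remain.
Total value = 120.

120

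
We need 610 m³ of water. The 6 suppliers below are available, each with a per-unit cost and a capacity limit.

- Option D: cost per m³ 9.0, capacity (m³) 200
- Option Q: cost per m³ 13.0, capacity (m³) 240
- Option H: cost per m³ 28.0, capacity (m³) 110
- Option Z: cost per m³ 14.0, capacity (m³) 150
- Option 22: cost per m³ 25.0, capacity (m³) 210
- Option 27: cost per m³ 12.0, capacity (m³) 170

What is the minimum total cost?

6960

Fill from the cheapest supplier first.
Take 200 from Option D at 9.0 ; need 410 more.
Take 170 from Option 27 at 12.0 ; need 240 more.
Option Q at 13.0: take all 240 m³ ; 0 still needed.
Option Z, Option 22, Option H: unused.
Cost = 200×9.0 + 170×12.0 + 240×13.0 = 6960.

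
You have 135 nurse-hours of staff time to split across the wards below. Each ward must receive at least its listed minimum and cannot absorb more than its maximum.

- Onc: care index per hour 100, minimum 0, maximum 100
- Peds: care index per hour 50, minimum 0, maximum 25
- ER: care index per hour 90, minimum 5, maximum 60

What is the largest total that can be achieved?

Meeting every minimum uses 0+0+5 = 5 nurse-hours, leaving 130.
Order the wards by care index per hour: Onc 100 > ER 90 > Peds 50.
Onc: +100 to 100 (cap) → 30 left.
ER: +30 (room for 55) → 35. Pool exhausted.
Total = 100×100 + 90×35 = 13150.

13150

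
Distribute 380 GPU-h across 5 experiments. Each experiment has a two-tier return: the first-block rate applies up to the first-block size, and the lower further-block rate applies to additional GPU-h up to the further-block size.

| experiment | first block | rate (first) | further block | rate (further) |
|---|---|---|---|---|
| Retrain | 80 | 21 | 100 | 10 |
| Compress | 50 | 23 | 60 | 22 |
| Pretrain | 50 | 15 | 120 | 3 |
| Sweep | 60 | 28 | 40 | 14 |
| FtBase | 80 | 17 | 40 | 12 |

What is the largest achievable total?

7940

Rank every tier by rate: Sweep/first 28 > Compress/first 23 > Compress/second 22 > Retrain/first 21 > FtBase/first 17 > Pretrain/first 15 > Sweep/second 14 > FtBase/second 12 > Retrain/second 10 > Pretrain/second 3.
Sweep/first (28): +60 → 320 left.
Compress first at 23: fill all 50 → 270 left.
Compress/second (22): +60 → 210 left.
Retrain first at 21: fill all 80 → 130 left.
FtBase/first (17): +80 → 50 left.
Fill Pretrain first block (50 at 15) → 0 left.
Total = 28×60 + 23×50 + 22×60 + 21×80 + 17×80 + 15×50 = 7940.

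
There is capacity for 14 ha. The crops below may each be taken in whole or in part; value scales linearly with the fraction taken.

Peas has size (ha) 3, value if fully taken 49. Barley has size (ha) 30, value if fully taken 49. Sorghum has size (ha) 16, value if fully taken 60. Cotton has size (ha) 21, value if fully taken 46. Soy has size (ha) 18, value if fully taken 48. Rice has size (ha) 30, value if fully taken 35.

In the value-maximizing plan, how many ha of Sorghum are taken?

11

Sort by value density: Peas 49/3≈16.3, Sorghum 60/16≈3.75, Soy 48/18≈2.67, Cotton 46/21≈2.19, Barley 49/30≈1.63, Rice 35/30≈1.17.
Peas: take in full, 3 ha for value 49 → 11 left.
Only 11 ha remain; take 11/16 of Sorghum for value 60×11/16 = 41.25.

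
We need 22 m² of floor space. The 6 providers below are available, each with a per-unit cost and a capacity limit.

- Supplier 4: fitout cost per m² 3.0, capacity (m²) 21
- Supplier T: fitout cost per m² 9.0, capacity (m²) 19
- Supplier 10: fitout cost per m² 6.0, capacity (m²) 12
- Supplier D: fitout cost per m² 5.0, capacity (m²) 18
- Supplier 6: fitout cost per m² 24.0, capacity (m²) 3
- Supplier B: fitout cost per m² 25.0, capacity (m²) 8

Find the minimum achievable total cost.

Use providers in increasing cost order.
Supplier 4 (3.0): use full 21 → 1 m² to go.
Supplier D (5.0): take the remaining 1 → done.
Supplier 10, Supplier T, Supplier 6, Supplier B: unused.
Cost = 21×3.0 + 1×5.0 = 68.

68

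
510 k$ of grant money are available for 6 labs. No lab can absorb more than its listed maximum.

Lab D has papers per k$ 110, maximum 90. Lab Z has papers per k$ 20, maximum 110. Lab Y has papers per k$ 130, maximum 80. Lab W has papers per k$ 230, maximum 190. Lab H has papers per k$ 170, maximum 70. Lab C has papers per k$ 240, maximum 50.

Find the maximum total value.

Highest papers per k$ first: Lab C 240 > Lab W 230 > Lab H 170 > Lab Y 130 > Lab D 110 > Lab Z 20.
Give Lab C 50 to hit its cap of 50 ; 460 left.
Lab W: +190 to 190 (cap) ; 270 left.
Lab H: +70 to 70 (cap) ; 200 left.
Give Lab Y 80 to hit its cap of 80 ; 120 left.
Lab D: +90 to 90 (cap) ; 30 left.
Lab Z: +30 (room for 110) → 30. Pool exhausted.
Total = 110×90 + 20×30 + 130×80 + 230×190 + 170×70 + 240×50 = 88500.

88500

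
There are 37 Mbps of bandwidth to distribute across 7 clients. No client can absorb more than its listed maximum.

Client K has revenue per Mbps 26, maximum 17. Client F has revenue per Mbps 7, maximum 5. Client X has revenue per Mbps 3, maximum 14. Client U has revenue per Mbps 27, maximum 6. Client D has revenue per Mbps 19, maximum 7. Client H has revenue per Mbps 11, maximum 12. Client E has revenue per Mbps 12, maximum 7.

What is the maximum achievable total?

Order the clients by revenue per Mbps: Client U 27 > Client K 26 > Client D 19 > Client E 12 > Client H 11 > Client F 7 > Client X 3.
Give Client U 6 to hit its cap of 6 ; 31 left.
Client K: +17 to 17 (cap) ; 14 left.
Client D takes 7 to reach its cap of 7 ; 7 left.
Client E takes 7 to reach its cap of 7 ; 0 left.
Total = 26×17 + 27×6 + 19×7 + 12×7 = 821.

821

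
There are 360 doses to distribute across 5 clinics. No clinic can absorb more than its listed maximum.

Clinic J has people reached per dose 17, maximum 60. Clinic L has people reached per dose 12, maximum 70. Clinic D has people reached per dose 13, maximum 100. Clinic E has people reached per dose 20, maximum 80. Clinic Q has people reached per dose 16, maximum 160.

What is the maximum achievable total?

Order the clinics by people reached per dose: Clinic E 20 > Clinic J 17 > Clinic Q 16 > Clinic D 13 > Clinic L 12.
Clinic E takes 80 to reach its cap of 80 ; 280 left.
Clinic J takes 60 to reach its cap of 60 ; 220 left.
Give Clinic Q 160 to hit its cap of 160 ; 60 left.
Clinic D: +60 (room for 100) → 60. Pool exhausted.
Total = 17×60 + 13×60 + 20×80 + 16×160 = 5960.

5960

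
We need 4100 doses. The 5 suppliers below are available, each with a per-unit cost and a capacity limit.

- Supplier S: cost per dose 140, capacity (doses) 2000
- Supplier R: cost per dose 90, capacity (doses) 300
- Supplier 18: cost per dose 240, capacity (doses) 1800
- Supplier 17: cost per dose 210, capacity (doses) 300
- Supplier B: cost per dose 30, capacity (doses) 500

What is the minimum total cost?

625000

Fill from the cheapest supplier first.
Take 500 from Supplier B at 30 ; need 3600 more.
Supplier R at 90: take all 300 doses ; 3300 still needed.
Supplier S at 140: take all 2000 doses ; 1300 still needed.
Take 300 from Supplier 17 at 210 ; need 1000 more.
Supplier 18 (240): take the remaining 1000 ; done.
Cost = 500×30 + 300×90 + 2000×140 + 300×210 + 1000×240 = 625000.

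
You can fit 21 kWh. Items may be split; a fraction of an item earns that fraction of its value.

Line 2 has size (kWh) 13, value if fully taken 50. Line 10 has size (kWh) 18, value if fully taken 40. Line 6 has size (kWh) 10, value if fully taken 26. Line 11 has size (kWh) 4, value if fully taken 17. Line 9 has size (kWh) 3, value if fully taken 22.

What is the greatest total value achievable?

Sort by value density: Line 9 22/3≈7.33, Line 11 17/4≈4.25, Line 2 50/13≈3.85, Line 6 26/10≈2.6, Line 10 40/18≈2.22.
Line 9: take in full, 3 kWh for value 22 → 18 left.
All 4 kWh of Line 11 fit (value 17) → 14 remain.
Line 2: take in full, 13 kWh for value 50 → 1 left.
1 kWh left: a 1/10 share of Line 6 gives 26×1/10 = 2.6.
Total value = 91.6.

91.6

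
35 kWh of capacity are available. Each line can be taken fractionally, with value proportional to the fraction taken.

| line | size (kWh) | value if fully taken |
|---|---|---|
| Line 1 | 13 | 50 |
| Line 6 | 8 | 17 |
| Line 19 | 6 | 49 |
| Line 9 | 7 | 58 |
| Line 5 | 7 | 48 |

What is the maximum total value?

Rank by value-to-size ratio: Line 9 58/7≈8.29, Line 19 49/6≈8.17, Line 5 48/7≈6.86, Line 1 50/13≈3.85, Line 6 17/8≈2.12.
Line 9: take in full, 7 kWh for value 58 — 28 left.
Take all of Line 19 (6 kWh, value 49) — 22 kWh left.
Take all of Line 5 (7 kWh, value 48) — 15 kWh left.
Take all of Line 1 (13 kWh, value 50) — 2 kWh left.
Only 2 kWh remain; take 2/8 of Line 6 for value 17×2/8 = 4.25.
Total value = 209.25.

209.25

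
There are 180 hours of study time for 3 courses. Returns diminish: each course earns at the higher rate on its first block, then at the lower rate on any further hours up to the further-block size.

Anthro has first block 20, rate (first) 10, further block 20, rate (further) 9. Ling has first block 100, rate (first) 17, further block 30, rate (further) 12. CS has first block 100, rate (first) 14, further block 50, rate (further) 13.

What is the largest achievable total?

2820

Rank every tier by rate: Ling/T1 17 > CS/T1 14 > CS/T2 13 > Ling/T2 12 > Anthro/T1 10 > Anthro/T2 9.
Ling T1 at 17: fill all 100 — 80 left.
CS T1 at 14: only 80 left, fill 80.
Total = 17×100 + 14×80 = 2820.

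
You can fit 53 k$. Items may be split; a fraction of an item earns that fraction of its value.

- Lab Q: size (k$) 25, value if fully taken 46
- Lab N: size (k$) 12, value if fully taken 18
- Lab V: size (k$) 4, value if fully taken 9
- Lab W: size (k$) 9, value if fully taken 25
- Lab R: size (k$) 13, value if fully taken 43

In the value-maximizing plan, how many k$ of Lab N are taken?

Rank by value-to-size ratio: Lab R 43/13≈3.31, Lab W 25/9≈2.78, Lab V 9/4≈2.25, Lab Q 46/25≈1.84, Lab N 18/12≈1.5.
All 13 k$ of Lab R fit (value 43) → 40 remain.
All 9 k$ of Lab W fit (value 25) → 31 remain.
Lab V: take in full, 4 k$ for value 9 → 27 left.
Lab Q: take in full, 25 k$ for value 46 → 2 left.
2 k$ left: a 2/12 share of Lab N gives 18×2/12 = 3.

2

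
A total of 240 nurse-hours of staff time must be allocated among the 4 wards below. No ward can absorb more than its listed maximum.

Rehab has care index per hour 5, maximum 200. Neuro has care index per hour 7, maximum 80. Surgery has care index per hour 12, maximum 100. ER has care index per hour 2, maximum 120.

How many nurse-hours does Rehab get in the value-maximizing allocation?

60

Rank by care index per hour: Surgery 12 > Neuro 7 > Rehab 5 > ER 2.
Give Surgery 100 to hit its cap of 100 ; 140 left.
Give Neuro 80 to hit its cap of 80 ; 60 left.
Rehab: +60 (room for 200) → 60. Pool exhausted.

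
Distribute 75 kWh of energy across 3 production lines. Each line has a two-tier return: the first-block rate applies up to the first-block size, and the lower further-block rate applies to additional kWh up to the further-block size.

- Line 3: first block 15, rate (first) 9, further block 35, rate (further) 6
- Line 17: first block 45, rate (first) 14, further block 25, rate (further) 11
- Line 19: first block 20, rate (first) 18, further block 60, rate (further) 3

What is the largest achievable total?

Rank every tier by rate: Line 19/first 18 > Line 17/first 14 > Line 17/second 11 > Line 3/first 9 > Line 3/second 6 > Line 19/second 3.
Line 19/first (18): +20 → 55 left.
Line 17/first (14): +45 → 10 left.
10 remain; put them into Line 17 second at 11.
Total = 18×20 + 14×45 + 11×10 = 1100.

1100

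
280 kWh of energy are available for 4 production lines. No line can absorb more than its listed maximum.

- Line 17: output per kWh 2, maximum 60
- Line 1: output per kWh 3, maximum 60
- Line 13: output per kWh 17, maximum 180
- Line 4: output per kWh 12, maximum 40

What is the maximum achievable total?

3720

Rank by output per kWh: Line 13 17 > Line 4 12 > Line 1 3 > Line 17 2.
Line 13 takes 180 to reach its cap of 180 ; 100 left.
Line 4: +40 to 40 (cap) ; 60 left.
Line 1: +60 to 60 (cap) ; 0 left.
Total = 3×60 + 17×180 + 12×40 = 3720.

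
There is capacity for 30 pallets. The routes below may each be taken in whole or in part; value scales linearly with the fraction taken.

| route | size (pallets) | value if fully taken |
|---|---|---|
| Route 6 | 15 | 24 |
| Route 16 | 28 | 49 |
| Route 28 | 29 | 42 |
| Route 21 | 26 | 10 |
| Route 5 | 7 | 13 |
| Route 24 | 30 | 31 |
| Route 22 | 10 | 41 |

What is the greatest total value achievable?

76.75

Rank by value-to-size ratio: Route 22 41/10≈4.1, Route 5 13/7≈1.86, Route 16 49/28≈1.75, Route 6 24/15≈1.6, Route 28 42/29≈1.45, Route 24 31/30≈1.03, Route 21 10/26≈0.385.
Route 22: take in full, 10 pallets for value 41 → 20 left.
Route 5: take in full, 7 pallets for value 13 → 13 left.
Fill the last 13 pallets with part of Route 16: 13/28 of it earns 22.75.
Total value = 76.75.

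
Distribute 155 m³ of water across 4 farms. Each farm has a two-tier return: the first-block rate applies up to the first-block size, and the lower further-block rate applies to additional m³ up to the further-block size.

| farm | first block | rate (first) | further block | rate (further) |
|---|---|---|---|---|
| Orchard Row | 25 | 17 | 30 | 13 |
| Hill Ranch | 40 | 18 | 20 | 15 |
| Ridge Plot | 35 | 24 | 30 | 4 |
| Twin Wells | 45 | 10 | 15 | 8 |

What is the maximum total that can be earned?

Treat each block as its own option and order by rate: Ridge Plot/first 24 > Hill Ranch/first 18 > Orchard Row/first 17 > Hill Ranch/second 15 > Orchard Row/second 13 > Twin Wells/first 10 > Twin Wells/second 8 > Ridge Plot/second 4.
Fill Ridge Plot first block (35 at 24) ; 120 left.
Hill Ranch first at 18: fill all 40 ; 80 left.
Orchard Row first at 17: fill all 25 ; 55 left.
Fill Hill Ranch second block (20 at 15) ; 35 left.
Fill Orchard Row second block (30 at 13) ; 5 left.
5 remain; put them into Twin Wells first at 10.
Total = 24×35 + 18×40 + 17×25 + 15×20 + 13×30 + 10×5 = 2725.

2725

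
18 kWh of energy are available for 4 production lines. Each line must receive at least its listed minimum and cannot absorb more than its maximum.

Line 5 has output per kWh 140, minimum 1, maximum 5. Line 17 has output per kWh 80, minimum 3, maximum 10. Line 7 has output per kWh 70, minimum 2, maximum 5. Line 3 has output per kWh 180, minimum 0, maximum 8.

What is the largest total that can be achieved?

Meeting every minimum uses 1+3+2+0 = 6 kWh, leaving 12.
Rank by output per kWh: Line 3 180 > Line 5 140 > Line 17 80 > Line 7 70.
Line 3: +8 to 8 (cap) ; 4 left.
Line 5: +4 to 5 (cap) ; 0 left.
Total = 140×5 + 80×3 + 70×2 + 180×8 = 2520.

2520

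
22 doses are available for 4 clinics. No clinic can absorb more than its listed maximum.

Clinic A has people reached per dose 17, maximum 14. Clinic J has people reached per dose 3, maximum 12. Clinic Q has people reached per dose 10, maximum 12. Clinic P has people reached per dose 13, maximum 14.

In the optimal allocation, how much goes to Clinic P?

8

Rank by people reached per dose: Clinic A 17 > Clinic P 13 > Clinic Q 10 > Clinic J 3.
Give Clinic A 14 to hit its cap of 14 → 8 left.
Clinic P has room for 14 but only 8 remain, so it gets 8.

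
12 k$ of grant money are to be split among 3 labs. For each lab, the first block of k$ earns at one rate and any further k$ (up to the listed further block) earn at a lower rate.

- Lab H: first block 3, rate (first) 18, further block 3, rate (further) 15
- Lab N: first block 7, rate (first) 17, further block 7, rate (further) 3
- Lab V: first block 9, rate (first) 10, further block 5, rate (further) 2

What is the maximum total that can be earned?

203

Order all 6 blocks by rate: Lab H/T1 18 > Lab N/T1 17 > Lab H/T2 15 > Lab V/T1 10 > Lab N/T2 3 > Lab V/T2 2.
Fill Lab H T1 block (3 at 18) — 9 left.
Fill Lab N T1 block (7 at 17) — 2 left.
2 remain; put them into Lab H T2 at 15.
Total = 18×3 + 17×7 + 15×2 = 203.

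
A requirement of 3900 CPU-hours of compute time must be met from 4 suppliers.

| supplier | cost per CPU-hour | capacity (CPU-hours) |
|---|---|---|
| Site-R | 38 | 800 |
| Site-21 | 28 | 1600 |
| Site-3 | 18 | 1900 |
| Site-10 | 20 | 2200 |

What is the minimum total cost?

74200

Fill from the cheapest supplier first.
Site-3 at 18: take all 1900 CPU-hours — 2000 still needed.
Site-10 at 20: take 2000 of its 2200 — requirement met.
Site-21, Site-R: unused.
Cost = 1900×18 + 2000×20 = 74200.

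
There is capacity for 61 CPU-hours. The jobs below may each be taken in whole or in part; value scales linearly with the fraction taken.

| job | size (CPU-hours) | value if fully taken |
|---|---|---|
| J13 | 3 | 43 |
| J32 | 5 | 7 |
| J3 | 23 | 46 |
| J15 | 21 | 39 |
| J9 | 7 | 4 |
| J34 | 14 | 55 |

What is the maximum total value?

Best value per unit of size first: J13 43/3≈14.3, J34 55/14≈3.93, J3 46/23≈2, J15 39/21≈1.86, J32 7/5≈1.4, J9 4/7≈0.571.
All 3 CPU-hours of J13 fit (value 43) → 58 remain.
J34: take in full, 14 CPU-hours for value 55 → 44 left.
All 23 CPU-hours of J3 fit (value 46) → 21 remain.
All 21 CPU-hours of J15 fit (value 39) → 0 remain.
Total value = 183.

183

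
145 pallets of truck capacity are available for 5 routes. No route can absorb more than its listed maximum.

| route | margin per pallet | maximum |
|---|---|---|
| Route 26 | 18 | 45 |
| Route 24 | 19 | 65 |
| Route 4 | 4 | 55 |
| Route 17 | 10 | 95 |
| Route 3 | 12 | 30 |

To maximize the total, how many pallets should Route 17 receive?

Order the routes by margin per pallet: Route 24 19 > Route 26 18 > Route 3 12 > Route 17 10 > Route 4 4.
Route 24: +65 to 65 (cap) — 80 left.
Give Route 26 45 to hit its cap of 45 — 35 left.
Route 3 takes 30 to reach its cap of 30 — 5 left.
Only 5 left; Route 17 takes them to reach 5.

5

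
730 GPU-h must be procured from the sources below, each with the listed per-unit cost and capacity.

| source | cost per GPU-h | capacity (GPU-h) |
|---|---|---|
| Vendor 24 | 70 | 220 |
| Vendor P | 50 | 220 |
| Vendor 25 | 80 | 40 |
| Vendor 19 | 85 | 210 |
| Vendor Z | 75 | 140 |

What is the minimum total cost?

49450

Fill from the cheapest source first.
Vendor P at 50: take all 220 GPU-h ; 510 still needed.
Take 220 from Vendor 24 at 70 ; need 290 more.
Take 140 from Vendor Z at 75 ; need 150 more.
Take 40 from Vendor 25 at 80 ; need 110 more.
Vendor 19 at 85: take 110 of its 210 ; requirement met.
Cost = 220×50 + 220×70 + 140×75 + 40×80 + 110×85 = 49450.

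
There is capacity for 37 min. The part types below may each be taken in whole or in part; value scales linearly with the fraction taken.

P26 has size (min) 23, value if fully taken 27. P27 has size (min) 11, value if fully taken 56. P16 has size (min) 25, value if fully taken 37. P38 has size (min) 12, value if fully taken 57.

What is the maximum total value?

Sort by value density: P27 56/11≈5.09, P38 57/12≈4.75, P16 37/25≈1.48, P26 27/23≈1.17.
Take all of P27 (11 min, value 56) ; 26 min left.
All 12 min of P38 fit (value 57) ; 14 remain.
Only 14 min remain; take 14/25 of P16 for value 37×14/25 = 20.72.
Total value = 133.72.

133.72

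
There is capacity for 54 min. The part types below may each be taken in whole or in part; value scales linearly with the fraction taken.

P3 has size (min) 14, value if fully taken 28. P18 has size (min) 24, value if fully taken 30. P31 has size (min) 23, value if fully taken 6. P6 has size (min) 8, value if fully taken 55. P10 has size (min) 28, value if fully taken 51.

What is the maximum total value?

139

Best value per unit of size first: P6 55/8≈6.88, P3 28/14≈2, P10 51/28≈1.82, P18 30/24≈1.25, P31 6/23≈0.261.
P6: take in full, 8 min for value 55 — 46 left.
Take all of P3 (14 min, value 28) — 32 min left.
Take all of P10 (28 min, value 51) — 4 min left.
Only 4 min remain; take 4/24 of P18 for value 30×4/24 = 5.
Total value = 139.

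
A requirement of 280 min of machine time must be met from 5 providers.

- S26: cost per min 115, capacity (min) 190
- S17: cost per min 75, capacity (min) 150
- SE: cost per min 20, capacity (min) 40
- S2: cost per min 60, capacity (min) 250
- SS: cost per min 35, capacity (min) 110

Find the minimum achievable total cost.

Use providers in increasing cost order.
SE (20): use full 40 — 240 min to go.
Take 110 from SS at 35 — need 130 more.
S2 at 60: take 130 of its 250 — requirement met.
S17, S26: unused.
Cost = 40×20 + 110×35 + 130×60 = 12450.

12450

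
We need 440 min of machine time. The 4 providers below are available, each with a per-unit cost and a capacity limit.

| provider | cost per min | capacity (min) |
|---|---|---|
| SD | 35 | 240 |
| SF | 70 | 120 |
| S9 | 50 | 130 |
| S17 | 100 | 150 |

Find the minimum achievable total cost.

Use providers in increasing cost order.
Take 240 from SD at 35 ; need 200 more.
S9 (50): use full 130 ; 70 min to go.
Take 70 from SF at 70 to finish.
S17: unused.
Cost = 240×35 + 130×50 + 70×70 = 19800.

19800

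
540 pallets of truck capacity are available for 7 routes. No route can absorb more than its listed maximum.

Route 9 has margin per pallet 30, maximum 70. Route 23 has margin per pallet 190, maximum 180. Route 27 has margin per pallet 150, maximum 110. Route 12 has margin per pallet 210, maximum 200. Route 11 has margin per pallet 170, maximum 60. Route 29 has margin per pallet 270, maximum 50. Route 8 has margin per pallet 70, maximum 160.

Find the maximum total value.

107400

Highest margin per pallet first: Route 29 270 > Route 12 210 > Route 23 190 > Route 11 170 > Route 27 150 > Route 8 70 > Route 9 30.
Route 29 takes 50 to reach its cap of 50 → 490 left.
Give Route 12 200 to hit its cap of 200 → 290 left.
Give Route 23 180 to hit its cap of 180 → 110 left.
Route 11 takes 60 to reach its cap of 60 → 50 left.
Only 50 left; Route 27 takes them to reach 50.
Total = 190×180 + 150×50 + 210×200 + 170×60 + 270×50 = 107400.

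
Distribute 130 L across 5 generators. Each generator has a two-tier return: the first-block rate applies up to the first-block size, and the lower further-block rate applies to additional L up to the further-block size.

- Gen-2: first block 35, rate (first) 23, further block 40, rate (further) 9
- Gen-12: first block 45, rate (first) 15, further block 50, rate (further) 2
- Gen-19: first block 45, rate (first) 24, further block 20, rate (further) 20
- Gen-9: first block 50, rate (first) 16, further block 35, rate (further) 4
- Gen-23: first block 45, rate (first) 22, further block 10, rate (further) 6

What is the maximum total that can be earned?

2975

Order all 10 blocks by rate: Gen-19/first 24 > Gen-2/first 23 > Gen-23/first 22 > Gen-19/second 20 > Gen-9/first 16 > Gen-12/first 15 > Gen-2/second 9 > Gen-23/second 6 > Gen-9/second 4 > Gen-12/second 2.
Fill Gen-19 first block (45 at 24) → 85 left.
Fill Gen-2 first block (35 at 23) → 50 left.
Gen-23 first at 22: fill all 45 → 5 left.
Gen-19 second at 20: only 5 left, fill 5.
Total = 24×45 + 23×35 + 22×45 + 20×5 = 2975.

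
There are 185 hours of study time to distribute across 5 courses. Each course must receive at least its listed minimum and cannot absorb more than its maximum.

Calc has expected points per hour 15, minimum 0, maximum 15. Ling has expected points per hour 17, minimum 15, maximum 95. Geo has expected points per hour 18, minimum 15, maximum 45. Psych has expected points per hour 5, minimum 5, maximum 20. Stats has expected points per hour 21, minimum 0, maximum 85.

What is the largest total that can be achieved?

3470

Meeting every minimum uses 0+15+15+5+0 = 35 hours, leaving 150.
Highest expected points per hour first: Stats 21 > Geo 18 > Ling 17 > Calc 15 > Psych 5.
Stats takes 85 more to reach its cap of 85 — 65 left.
Geo takes 30 more to reach its cap of 45 — 35 left.
Ling has room for 80 more but only 35 remain, so it gets 50.
Total = 17×50 + 18×45 + 5×5 + 21×85 = 3470.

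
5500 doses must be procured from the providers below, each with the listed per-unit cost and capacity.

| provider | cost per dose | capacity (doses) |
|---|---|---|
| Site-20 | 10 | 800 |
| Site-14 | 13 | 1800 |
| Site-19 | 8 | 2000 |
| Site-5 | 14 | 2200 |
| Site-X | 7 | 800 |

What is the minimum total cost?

Fill from the cheapest provider first.
Take 800 from Site-X at 7 → need 4700 more.
Site-19 at 8: take all 2000 doses → 2700 still needed.
Site-20 at 10: take all 800 doses → 1900 still needed.
Site-14 at 13: take all 1800 doses → 100 still needed.
Site-5 at 14: take 100 of its 2200 → requirement met.
Cost = 800×7 + 2000×8 + 800×10 + 1800×13 + 100×14 = 54400.

54400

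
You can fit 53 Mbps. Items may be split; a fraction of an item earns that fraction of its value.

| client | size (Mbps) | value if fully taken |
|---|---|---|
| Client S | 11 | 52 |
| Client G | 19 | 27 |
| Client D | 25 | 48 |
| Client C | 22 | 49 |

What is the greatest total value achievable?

139.4

Sort by value density: Client S 52/11≈4.73, Client C 49/22≈2.23, Client D 48/25≈1.92, Client G 27/19≈1.42.
All 11 Mbps of Client S fit (value 52) → 42 remain.
Take all of Client C (22 Mbps, value 49) → 20 Mbps left.
20 Mbps left: a 20/25 share of Client D gives 48×20/25 = 38.4.
Total value = 139.4.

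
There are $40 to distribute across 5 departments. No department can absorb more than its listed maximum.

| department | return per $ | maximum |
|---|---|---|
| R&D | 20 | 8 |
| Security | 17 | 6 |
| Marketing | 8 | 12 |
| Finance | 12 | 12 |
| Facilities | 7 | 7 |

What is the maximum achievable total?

516

Order the departments by return per $: R&D 20 > Security 17 > Finance 12 > Marketing 8 > Facilities 7.
R&D: +8 to 8 (cap) ; 32 left.
Security: +6 to 6 (cap) ; 26 left.
Give Finance 12 to hit its cap of 12 ; 14 left.
Marketing takes 12 to reach its cap of 12 ; 2 left.
Facilities has room for 7 but only 2 remain, so it gets 2.
Total = 20×8 + 17×6 + 8×12 + 12×12 + 7×2 = 516.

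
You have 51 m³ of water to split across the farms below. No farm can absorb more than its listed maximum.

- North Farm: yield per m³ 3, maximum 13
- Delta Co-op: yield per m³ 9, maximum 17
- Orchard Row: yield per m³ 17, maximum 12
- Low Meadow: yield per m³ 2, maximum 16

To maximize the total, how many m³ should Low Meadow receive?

9

Highest yield per m³ first: Orchard Row 17 > Delta Co-op 9 > North Farm 3 > Low Meadow 2.
Give Orchard Row 12 to hit its cap of 12 → 39 left.
Give Delta Co-op 17 to hit its cap of 17 → 22 left.
North Farm: +13 to 13 (cap) → 9 left.
Low Meadow has room for 16 but only 9 remain, so it gets 9.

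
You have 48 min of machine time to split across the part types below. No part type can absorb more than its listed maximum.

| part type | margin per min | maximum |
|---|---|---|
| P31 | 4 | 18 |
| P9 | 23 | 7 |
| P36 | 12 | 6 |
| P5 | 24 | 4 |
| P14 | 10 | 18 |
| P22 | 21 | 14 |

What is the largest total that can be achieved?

793

Highest margin per min first: P5 24 > P9 23 > P22 21 > P36 12 > P14 10 > P31 4.
P5: +4 to 4 (cap) — 44 left.
Give P9 7 to hit its cap of 7 — 37 left.
Give P22 14 to hit its cap of 14 — 23 left.
P36: +6 to 6 (cap) — 17 left.
P14 has room for 18 but only 17 remain, so it gets 17.
Total = 23×7 + 12×6 + 24×4 + 10×17 + 21×14 = 793.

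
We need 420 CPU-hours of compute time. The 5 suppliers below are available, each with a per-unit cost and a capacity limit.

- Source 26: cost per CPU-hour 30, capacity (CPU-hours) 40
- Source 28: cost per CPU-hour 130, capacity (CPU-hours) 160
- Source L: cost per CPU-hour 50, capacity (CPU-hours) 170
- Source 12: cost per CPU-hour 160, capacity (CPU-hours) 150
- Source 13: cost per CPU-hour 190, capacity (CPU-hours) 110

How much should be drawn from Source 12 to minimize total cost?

50

Fill from the cheapest supplier first.
Source 26 (30): use full 40 → 380 CPU-hours to go.
Source L at 50: take all 170 CPU-hours → 210 still needed.
Source 28 at 130: take all 160 CPU-hours → 50 still needed.
Source 12 at 160: take 50 of its 150 → requirement met.
Source 13: unused.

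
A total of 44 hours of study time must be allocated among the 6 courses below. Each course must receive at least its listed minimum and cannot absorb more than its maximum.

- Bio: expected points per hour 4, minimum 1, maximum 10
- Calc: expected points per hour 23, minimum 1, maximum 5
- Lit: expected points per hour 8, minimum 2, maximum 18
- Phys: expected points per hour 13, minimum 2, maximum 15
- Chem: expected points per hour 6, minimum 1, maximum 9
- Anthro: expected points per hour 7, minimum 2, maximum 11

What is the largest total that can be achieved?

492

Meeting every minimum uses 1+1+2+2+1+2 = 9 hours, leaving 35.
Rank by expected points per hour: Calc 23 > Phys 13 > Lit 8 > Anthro 7 > Chem 6 > Bio 4.
Calc takes 4 more to reach its cap of 5 ; 31 left.
Phys takes 13 more to reach its cap of 15 ; 18 left.
Give Lit 16 more to hit its cap of 18 ; 2 left.
Anthro has room for 9 more but only 2 remain, so it gets 4.
Total = 4×1 + 23×5 + 8×18 + 13×15 + 6×1 + 7×4 = 492.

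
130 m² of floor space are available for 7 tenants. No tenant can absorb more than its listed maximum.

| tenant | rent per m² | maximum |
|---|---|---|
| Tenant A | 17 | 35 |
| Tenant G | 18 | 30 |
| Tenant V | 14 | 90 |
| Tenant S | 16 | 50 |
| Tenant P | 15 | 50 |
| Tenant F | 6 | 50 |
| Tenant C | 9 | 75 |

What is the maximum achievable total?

2160

Highest rent per m² first: Tenant G 18 > Tenant A 17 > Tenant S 16 > Tenant P 15 > Tenant V 14 > Tenant C 9 > Tenant F 6.
Tenant G: +30 to 30 (cap) — 100 left.
Give Tenant A 35 to hit its cap of 35 — 65 left.
Tenant S: +50 to 50 (cap) — 15 left.
Tenant P: +15 (room for 50) → 15. Pool exhausted.
Total = 17×35 + 18×30 + 16×50 + 15×15 = 2160.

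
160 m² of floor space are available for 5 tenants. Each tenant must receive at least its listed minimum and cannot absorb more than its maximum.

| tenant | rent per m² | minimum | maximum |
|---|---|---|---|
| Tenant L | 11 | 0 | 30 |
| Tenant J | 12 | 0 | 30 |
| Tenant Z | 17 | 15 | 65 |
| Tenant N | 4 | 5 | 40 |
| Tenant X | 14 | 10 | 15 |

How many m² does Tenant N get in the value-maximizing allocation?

Meeting every minimum uses 0+0+15+5+10 = 30 m², leaving 130.
Highest rent per m² first: Tenant Z 17 > Tenant X 14 > Tenant J 12 > Tenant L 11 > Tenant N 4.
Tenant Z: +50 to 65 (cap) → 80 left.
Tenant X: +5 to 15 (cap) → 75 left.
Tenant J: +30 to 30 (cap) → 45 left.
Tenant L: +30 to 30 (cap) → 15 left.
Tenant N has room for 35 more but only 15 remain, so it gets 20.

20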